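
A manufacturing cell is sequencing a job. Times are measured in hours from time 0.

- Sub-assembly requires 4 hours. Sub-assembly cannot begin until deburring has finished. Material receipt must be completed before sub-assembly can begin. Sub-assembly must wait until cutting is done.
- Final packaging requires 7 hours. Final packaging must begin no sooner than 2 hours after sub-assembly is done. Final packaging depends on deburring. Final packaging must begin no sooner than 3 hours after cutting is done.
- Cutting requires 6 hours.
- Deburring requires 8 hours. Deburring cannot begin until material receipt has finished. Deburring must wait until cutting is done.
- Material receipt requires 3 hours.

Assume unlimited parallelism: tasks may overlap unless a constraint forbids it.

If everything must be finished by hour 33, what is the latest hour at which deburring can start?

12

Final packaging must finish by hour 33; it takes 7 hours, so it must start by 33 − 7 = hour 26.
Since final packaging (must start by hour 26, minus 2-hour gap → hour 24) depends on it, sub-assembly must finish by hour 24. Backing off its 4-hour duration gives a latest start of hour 20.
Deburring must finish in time for sub-assembly (must start by hour 20); final packaging (must start by hour 26). The tightest is hour 20, so deburring must start by 20 − 8 = hour 12.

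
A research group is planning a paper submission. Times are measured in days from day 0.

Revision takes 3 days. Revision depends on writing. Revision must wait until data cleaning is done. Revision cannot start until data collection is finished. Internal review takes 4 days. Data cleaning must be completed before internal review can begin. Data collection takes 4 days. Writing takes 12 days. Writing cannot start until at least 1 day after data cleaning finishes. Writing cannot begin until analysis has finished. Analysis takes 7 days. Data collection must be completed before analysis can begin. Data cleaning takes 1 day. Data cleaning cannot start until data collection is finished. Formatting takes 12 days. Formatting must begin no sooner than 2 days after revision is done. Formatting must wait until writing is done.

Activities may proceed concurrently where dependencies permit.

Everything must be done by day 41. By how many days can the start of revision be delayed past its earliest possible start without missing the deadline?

1

Data collection has no prerequisites, so it starts at day 0 and finishes at day 4.
Analysis waits on data collection (finishes day 4), so it starts at day 4 and finishes at 4 + 7 = day 11.
After data collection (finishes day 4), data cleaning can start at day 4 and finishes at day 5.
Writing has to wait for data cleaning (finishes day 5, plus 1-day gap → day 6); analysis (finishes day 11). The latest of these is day 11, so writing runs day 11 to 11 + 12 = day 23.
Revision has to wait for writing (finishes day 23); data cleaning (finishes day 5); data collection (finishes day 4). The latest of these is day 23, so revision runs day 23 to 23 + 3 = day 26.

Working backward from the deadline:
Formatting must finish by day 41; it takes 12 days, so it must start by 41 − 12 = day 29.
Revision feeds into formatting (must start by day 29, minus 2-day gap → day 27); so revision must finish by day 27 and therefore start by day 24.
So revision can start as early as day 23 and as late as day 24, giving 24 − 23 = 1 day of slack.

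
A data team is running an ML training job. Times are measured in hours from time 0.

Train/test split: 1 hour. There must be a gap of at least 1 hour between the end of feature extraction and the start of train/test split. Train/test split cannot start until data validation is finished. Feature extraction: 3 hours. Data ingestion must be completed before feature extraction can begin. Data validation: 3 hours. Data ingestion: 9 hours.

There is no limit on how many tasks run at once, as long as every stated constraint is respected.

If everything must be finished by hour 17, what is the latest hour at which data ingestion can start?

To finish by hour 17, train/test split (duration 1) must start no later than hour 16.
Feature extraction has to be done before train/test split (must start by hour 16, minus 1-hour gap → hour 15). That means finishing by hour 15, i.e. starting by 15 − 3 = hour 12.
Data ingestion has to be done before feature extraction (must start by hour 12). That means finishing by hour 12, i.e. starting by 12 − 9 = hour 3.

3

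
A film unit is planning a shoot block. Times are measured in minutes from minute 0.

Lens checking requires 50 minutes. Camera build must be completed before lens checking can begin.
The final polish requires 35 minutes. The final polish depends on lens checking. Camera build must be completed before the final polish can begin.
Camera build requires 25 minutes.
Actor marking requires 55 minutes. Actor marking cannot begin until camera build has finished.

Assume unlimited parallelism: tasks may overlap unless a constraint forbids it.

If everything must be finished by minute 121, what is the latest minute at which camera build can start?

The final polish has no dependents, so it just needs to finish by minute 121. Starting by 121 − 35 = minute 86 achieves that.
Lens checking feeds into the final polish (must start by minute 86); so lens checking must finish by minute 86 and therefore start by minute 36.
Actor marking must finish by minute 121; it takes 55 minutes, so it must start by 121 − 55 = minute 66.
Camera build feeds lens checking (must start by minute 36); actor marking (must start by minute 66); the final polish (must start by minute 86). Taking the minimum, camera build must finish by minute 36 and start by 36 − 25 = minute 11.

11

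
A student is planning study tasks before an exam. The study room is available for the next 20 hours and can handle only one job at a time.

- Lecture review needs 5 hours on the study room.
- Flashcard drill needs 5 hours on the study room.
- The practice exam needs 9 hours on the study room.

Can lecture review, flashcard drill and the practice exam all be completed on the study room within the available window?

Running back to back, the jobs need 5 + 5 + 9 = 19 hours on the study room.
Since 19 ≤ 20, they fit within the window.

Yes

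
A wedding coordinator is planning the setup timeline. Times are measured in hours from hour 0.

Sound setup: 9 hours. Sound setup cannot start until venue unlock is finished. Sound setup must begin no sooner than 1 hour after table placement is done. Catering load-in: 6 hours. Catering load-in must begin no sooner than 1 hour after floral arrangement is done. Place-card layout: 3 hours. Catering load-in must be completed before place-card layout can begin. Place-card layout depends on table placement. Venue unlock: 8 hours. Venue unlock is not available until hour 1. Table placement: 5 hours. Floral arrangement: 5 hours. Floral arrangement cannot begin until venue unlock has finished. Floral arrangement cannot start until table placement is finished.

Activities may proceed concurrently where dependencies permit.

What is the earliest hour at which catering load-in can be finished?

Table placement has no prerequisites, so it starts at hour 0 and finishes at hour 5.
Venue unlock cannot begin until its own release at hour 1. It runs from hour 1 to 1 + 8 = hour 9.
For floral arrangement: venue unlock (finishes hour 9); table placement (finishes hour 5). Taking the maximum gives a start of hour 9, and it finishes at 9 + 5 = hour 14.
Catering load-in waits on floral arrangement (finishes hour 14, plus 1-hour gap → hour 15), so it starts at hour 15 and finishes at 15 + 6 = hour 21.

21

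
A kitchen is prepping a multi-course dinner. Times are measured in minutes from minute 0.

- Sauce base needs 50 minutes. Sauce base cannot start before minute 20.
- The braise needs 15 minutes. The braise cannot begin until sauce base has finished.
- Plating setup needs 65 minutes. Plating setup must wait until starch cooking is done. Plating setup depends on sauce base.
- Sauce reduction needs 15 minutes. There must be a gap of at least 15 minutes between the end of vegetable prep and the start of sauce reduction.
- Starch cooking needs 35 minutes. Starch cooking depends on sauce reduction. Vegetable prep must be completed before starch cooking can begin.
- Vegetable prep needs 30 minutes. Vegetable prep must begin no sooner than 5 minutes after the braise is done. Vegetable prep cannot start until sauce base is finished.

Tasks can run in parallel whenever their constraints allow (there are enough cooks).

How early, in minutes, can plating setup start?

Sauce base cannot begin until its own release at minute 20. It runs from minute 20 to 20 + 50 = minute 70.
The braise waits on sauce base (finishes minute 70), so it starts at minute 70 and finishes at 70 + 15 = minute 85.
Vegetable prep needs all of the braise (finishes minute 85, plus 5-minute gap → minute 90); sauce base (finishes minute 70). That puts its earliest start at minute 90; it finishes at 90 + 30 = minute 120.
Sauce reduction cannot begin until vegetable prep (finishes minute 120, plus 15-minute gap → minute 135). It runs from minute 135 to 135 + 15 = minute 150.
Starch cooking has to wait for sauce reduction (finishes minute 150); vegetable prep (finishes minute 120). The latest of these is minute 150, so starch cooking runs minute 150 to 150 + 35 = minute 185.
Plating setup waits on starch cooking (finishes minute 185); sauce base (finishes minute 70). The latest of these is minute 185, which is the earliest plating setup can start.

185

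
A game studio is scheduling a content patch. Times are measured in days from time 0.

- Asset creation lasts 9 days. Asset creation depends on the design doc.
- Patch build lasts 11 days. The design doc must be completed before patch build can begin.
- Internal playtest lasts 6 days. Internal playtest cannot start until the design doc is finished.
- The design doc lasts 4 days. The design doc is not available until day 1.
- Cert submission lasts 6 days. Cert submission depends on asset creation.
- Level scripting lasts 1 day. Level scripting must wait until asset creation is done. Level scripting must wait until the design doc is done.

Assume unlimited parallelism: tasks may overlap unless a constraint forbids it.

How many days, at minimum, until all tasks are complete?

The design doc cannot begin until its own release at day 1. It runs from day 1 to 1 + 4 = day 5.
After the design doc (finishes day 5), patch build can start at day 5 and finishes at day 16.
After the design doc (finishes day 5), internal playtest can start at day 5 and finishes at day 11.
After the design doc (finishes day 5), asset creation can start at day 5 and finishes at day 14.
Cert submission cannot begin until asset creation (finishes day 14). It runs from day 14 to 14 + 6 = day 20.
Level scripting needs all of asset creation (finishes day 14); the design doc (finishes day 5). That puts its earliest start at day 14; it finishes at 14 + 1 = day 15.
All tasks are finished once the last one completes. Finish times: The design doc at 5, Asset creation at 14, Level scripting at 15, Internal playtest at 11, Cert submission at 20, Patch build at 16. The latest is day 20.

20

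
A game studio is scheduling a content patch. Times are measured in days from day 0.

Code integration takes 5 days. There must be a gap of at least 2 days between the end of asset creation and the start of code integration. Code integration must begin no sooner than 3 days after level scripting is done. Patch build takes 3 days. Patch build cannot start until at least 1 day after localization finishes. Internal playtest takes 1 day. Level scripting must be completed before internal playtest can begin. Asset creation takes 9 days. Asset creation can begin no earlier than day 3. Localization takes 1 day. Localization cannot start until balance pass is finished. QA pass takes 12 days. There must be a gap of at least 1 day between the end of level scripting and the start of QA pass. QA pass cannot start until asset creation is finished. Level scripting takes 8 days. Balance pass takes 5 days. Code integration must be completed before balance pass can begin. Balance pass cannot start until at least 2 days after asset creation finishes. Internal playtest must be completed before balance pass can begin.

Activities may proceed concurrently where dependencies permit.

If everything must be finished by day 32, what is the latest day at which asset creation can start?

Patch build must finish by day 32; it takes 3 days, so it must start by 32 − 3 = day 29.
Localization has to be done before patch build (must start by day 29, minus 1-day gap → day 28). That means finishing by day 28, i.e. starting by 28 − 1 = day 27.
Since localization (must start by day 27) depends on it, balance pass must finish by day 27. Backing off its 5-day duration gives a latest start of day 22.
Since balance pass (must start by day 22) depends on it, code integration must finish by day 22. Backing off its 5-day duration gives a latest start of day 17.
Nothing follows QA pass; the deadline of day 32 is its only limit. It must start by 32 − 12 = day 20.
Asset creation has several dependents: code integration (must start by day 17, minus 2-day gap → day 15); balance pass (must start by day 22, minus 2-day gap → day 20); QA pass (must start by day 20). The earliest of those limits is day 15, so asset creation must start by 15 − 9 = day 6.

6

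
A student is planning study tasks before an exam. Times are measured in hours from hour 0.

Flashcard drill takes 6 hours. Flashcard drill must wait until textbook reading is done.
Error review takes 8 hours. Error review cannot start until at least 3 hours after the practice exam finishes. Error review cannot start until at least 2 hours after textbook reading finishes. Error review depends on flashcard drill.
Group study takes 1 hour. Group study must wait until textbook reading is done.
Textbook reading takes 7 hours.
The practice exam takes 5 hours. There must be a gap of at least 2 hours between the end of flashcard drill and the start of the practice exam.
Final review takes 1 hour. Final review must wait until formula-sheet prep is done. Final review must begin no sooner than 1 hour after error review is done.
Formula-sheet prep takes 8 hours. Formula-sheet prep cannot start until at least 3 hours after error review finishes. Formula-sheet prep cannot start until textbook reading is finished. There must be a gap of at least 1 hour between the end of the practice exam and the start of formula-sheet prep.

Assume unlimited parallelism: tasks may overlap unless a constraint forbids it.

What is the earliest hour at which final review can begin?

Nothing blocks textbook reading, so it runs from hour 0 to hour 7.
Flashcard drill waits on textbook reading (finishes hour 7), so it starts at hour 7 and finishes at 7 + 6 = hour 13.
The practice exam cannot begin until flashcard drill (finishes hour 13, plus 2-hour gap → hour 15). It runs from hour 15 to 15 + 5 = hour 20.
Error review needs all of the practice exam (finishes hour 20, plus 3-hour gap → hour 23); textbook reading (finishes hour 7, plus 2-hour gap → hour 9); flashcard drill (finishes hour 13). That puts its earliest start at hour 23; it finishes at 23 + 8 = hour 31.
Formula-sheet prep needs all of error review (finishes hour 31, plus 3-hour gap → hour 34); textbook reading (finishes hour 7); the practice exam (finishes hour 20, plus 1-hour gap → hour 21). That puts its earliest start at hour 34; it finishes at 34 + 8 = hour 42.
Final review waits on formula-sheet prep (finishes hour 42); error review (finishes hour 31, plus 1-hour gap → hour 32). The latest of these is hour 42, which is the earliest final review can start.

42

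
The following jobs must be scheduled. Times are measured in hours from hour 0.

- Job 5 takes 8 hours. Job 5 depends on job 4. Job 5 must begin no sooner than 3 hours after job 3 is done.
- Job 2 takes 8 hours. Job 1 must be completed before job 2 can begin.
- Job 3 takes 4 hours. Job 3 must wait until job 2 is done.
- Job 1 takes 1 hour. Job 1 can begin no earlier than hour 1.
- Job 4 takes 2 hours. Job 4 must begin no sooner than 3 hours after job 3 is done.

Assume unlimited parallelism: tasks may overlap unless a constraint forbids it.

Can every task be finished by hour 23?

Job 1 waits on its own release at hour 1, so it starts at hour 1 and finishes at 1 + 1 = hour 2.
Job 2 cannot begin until job 1 (finishes hour 2). It runs from hour 2 to 2 + 8 = hour 10.
Job 3 waits on job 2 (finishes hour 10), so it starts at hour 10 and finishes at 10 + 4 = hour 14.
Job 4 cannot begin until job 3 (finishes hour 14, plus 3-hour gap → hour 17). It runs from hour 17 to 17 + 2 = hour 19.
Job 5 cannot start until job 4 (finishes hour 19); job 3 (finishes hour 14, plus 3-hour gap → hour 17). The controlling bound is hour 19, so job 5 finishes at 19 + 8 = hour 27.
The earliest everything can be done is hour 27, which is after the deadline of 23, so it is not possible.

No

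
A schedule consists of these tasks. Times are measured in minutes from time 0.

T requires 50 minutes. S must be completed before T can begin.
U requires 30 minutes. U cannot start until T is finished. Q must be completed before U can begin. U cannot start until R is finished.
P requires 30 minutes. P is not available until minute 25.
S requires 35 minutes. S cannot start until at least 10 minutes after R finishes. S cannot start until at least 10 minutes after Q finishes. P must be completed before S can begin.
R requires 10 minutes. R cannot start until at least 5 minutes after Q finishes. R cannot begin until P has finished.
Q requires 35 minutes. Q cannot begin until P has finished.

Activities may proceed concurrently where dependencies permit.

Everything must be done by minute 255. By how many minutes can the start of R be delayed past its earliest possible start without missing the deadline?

25

P cannot begin until its own release at minute 25. It runs from minute 25 to 25 + 30 = minute 55.
After P (finishes minute 55), Q can start at minute 55 and finishes at minute 90.
R cannot start until Q (finishes minute 90, plus 5-minute gap → minute 95); P (finishes minute 55). The controlling bound is minute 95, so R finishes at 95 + 10 = minute 105.

Working backward from the deadline:
Nothing follows U; the deadline of minute 255 is its only limit. It must start by 255 − 30 = minute 225.
T feeds into U (must start by minute 225); so T must finish by minute 225 and therefore start by minute 175.
S feeds into T (must start by minute 175); so S must finish by minute 175 and therefore start by minute 140.
R must finish in time for S (must start by minute 140, minus 10-minute gap → minute 130); U (must start by minute 225). The tightest is minute 130, so R must start by 130 − 10 = minute 120.
So R can start as early as minute 95 and as late as minute 120, giving 120 − 95 = 25 minutes of slack.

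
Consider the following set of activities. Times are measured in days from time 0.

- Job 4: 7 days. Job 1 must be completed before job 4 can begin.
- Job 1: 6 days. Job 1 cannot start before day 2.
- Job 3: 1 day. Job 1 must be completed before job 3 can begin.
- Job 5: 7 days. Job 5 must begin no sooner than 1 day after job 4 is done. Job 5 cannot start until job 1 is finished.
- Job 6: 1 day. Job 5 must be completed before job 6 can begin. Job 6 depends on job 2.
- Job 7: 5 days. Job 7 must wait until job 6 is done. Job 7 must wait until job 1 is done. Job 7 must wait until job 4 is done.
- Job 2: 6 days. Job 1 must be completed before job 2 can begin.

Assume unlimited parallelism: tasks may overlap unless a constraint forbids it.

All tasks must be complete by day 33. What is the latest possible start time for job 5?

Job 7 has no dependents, so it just needs to finish by day 33. Starting by 33 − 5 = day 28 achieves that.
Job 6 feeds into job 7 (must start by day 28); so job 6 must finish by day 28 and therefore start by day 27.
Job 5 must finish before job 6 (must start by day 27). With a 7-day duration, job 5 must start by 27 − 7 = day 20.

20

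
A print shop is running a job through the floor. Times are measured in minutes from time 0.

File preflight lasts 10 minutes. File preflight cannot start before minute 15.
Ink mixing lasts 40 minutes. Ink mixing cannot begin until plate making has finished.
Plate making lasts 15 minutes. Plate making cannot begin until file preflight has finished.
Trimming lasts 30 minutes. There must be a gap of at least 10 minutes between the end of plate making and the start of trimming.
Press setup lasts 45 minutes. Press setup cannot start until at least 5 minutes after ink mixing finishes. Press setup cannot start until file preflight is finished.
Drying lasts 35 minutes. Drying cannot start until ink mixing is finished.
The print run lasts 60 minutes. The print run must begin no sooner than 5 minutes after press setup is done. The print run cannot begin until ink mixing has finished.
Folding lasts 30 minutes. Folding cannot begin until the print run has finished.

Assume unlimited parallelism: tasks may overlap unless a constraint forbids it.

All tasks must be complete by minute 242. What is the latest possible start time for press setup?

102

Nothing follows folding; the deadline of minute 242 is its only limit. It must start by 242 − 30 = minute 212.
Since folding (must start by minute 212) depends on it, the print run must finish by minute 212. Backing off its 60-minute duration gives a latest start of minute 152.
Press setup must finish before the print run (must start by minute 152, minus 5-minute gap → minute 147). With a 45-minute duration, press setup must start by 147 − 45 = minute 102.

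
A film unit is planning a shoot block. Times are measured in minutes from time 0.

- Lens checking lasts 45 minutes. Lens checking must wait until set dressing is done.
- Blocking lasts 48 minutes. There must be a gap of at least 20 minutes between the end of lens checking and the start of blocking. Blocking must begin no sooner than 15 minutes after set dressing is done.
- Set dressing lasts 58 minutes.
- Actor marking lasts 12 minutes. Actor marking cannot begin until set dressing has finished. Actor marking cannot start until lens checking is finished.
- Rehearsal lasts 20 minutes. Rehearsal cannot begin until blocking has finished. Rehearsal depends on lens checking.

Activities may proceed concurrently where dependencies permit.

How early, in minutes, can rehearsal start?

Nothing blocks set dressing, so it runs from minute 0 to minute 58.
After set dressing (finishes minute 58), lens checking can start at minute 58 and finishes at minute 103.
Blocking has to wait for lens checking (finishes minute 103, plus 20-minute gap → minute 123); set dressing (finishes minute 58, plus 15-minute gap → minute 73). The latest of these is minute 123, so blocking runs minute 123 to 123 + 48 = minute 171.
Rehearsal waits on blocking (finishes minute 171); lens checking (finishes minute 103). The latest of these is minute 171, which is the earliest rehearsal can start.

171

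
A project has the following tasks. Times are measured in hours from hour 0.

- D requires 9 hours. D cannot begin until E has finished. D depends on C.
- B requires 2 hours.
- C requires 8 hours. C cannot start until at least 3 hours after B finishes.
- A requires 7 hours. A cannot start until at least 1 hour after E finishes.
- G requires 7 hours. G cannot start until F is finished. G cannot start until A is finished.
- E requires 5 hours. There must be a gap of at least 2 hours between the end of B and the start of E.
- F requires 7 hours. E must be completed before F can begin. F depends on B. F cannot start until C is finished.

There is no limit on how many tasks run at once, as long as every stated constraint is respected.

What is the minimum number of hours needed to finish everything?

B can start immediately at hour 0; it finishes at hour 2.
E cannot begin until B (finishes hour 2, plus 2-hour gap → hour 4). It runs from hour 4 to 4 + 5 = hour 9.
A cannot begin until E (finishes hour 9, plus 1-hour gap → hour 10). It runs from hour 10 to 10 + 7 = hour 17.
C cannot begin until B (finishes hour 2, plus 3-hour gap → hour 5). It runs from hour 5 to 5 + 8 = hour 13.
F cannot start until E (finishes hour 9); B (finishes hour 2); C (finishes hour 13). The controlling bound is hour 13, so F finishes at 13 + 7 = hour 20.
G needs all of F (finishes hour 20); A (finishes hour 17). That puts its earliest start at hour 20; it finishes at 20 + 7 = hour 27.
D has to wait for E (finishes hour 9); C (finishes hour 13). The latest of these is hour 13, so D runs hour 13 to 13 + 9 = hour 22.
All tasks are finished once the last one completes. Finish times: A at 17, B at 2, C at 13, D at 22, E at 9, F at 20, G at 27. The latest is hour 27.

27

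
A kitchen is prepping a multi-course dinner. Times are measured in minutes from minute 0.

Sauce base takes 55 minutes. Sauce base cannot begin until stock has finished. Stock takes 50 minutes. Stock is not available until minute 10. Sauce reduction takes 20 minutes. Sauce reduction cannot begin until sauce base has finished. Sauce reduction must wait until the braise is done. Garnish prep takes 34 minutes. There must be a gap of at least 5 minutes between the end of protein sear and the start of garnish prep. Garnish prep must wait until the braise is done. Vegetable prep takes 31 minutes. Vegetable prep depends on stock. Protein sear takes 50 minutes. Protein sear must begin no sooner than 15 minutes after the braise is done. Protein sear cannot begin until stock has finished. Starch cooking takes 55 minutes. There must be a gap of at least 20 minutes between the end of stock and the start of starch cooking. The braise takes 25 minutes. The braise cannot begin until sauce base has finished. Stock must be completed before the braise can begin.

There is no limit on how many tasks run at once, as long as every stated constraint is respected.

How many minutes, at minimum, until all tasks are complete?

Stock waits on its own release at minute 10, so it starts at minute 10 and finishes at 10 + 50 = minute 60.
Starch cooking cannot begin until stock (finishes minute 60, plus 20-minute gap → minute 80). It runs from minute 80 to 80 + 55 = minute 135.
After stock (finishes minute 60), vegetable prep can start at minute 60 and finishes at minute 91.
Sauce base waits on stock (finishes minute 60), so it starts at minute 60 and finishes at 60 + 55 = minute 115.
The braise cannot start until sauce base (finishes minute 115); stock (finishes minute 60). The controlling bound is minute 115, so the braise finishes at 115 + 25 = minute 140.
For sauce reduction: sauce base (finishes minute 115); the braise (finishes minute 140). Taking the maximum gives a start of minute 140, and it finishes at 140 + 20 = minute 160.
For protein sear: the braise (finishes minute 140, plus 15-minute gap → minute 155); stock (finishes minute 60). Taking the maximum gives a start of minute 155, and it finishes at 155 + 50 = minute 205.
Garnish prep needs all of protein sear (finishes minute 205, plus 5-minute gap → minute 210); the braise (finishes minute 140). That puts its earliest start at minute 210; it finishes at 210 + 34 = minute 244.
All tasks are finished once the last one completes. Finish times: Stock at 60, Sauce base at 115, The braise at 140, Protein sear at 205, Vegetable prep at 91, Sauce reduction at 160, Starch cooking at 135, Garnish prep at 244. The latest is minute 244.

244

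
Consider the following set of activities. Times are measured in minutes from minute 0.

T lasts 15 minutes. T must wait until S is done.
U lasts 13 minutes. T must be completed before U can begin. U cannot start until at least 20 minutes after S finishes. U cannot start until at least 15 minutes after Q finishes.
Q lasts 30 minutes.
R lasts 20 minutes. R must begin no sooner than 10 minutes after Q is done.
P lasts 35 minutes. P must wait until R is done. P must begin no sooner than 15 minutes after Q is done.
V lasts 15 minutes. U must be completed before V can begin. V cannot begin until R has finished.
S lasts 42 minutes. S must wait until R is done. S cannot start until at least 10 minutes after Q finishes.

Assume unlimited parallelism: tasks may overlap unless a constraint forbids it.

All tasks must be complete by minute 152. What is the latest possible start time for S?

62

Nothing follows V; the deadline of minute 152 is its only limit. It must start by 152 − 15 = minute 137.
U must finish before V (must start by minute 137). With a 13-minute duration, U must start by 137 − 13 = minute 124.
T feeds into U (must start by minute 124); so T must finish by minute 124 and therefore start by minute 109.
For S: T (must start by minute 109); U (must start by minute 124, minus 20-minute gap → minute 104). The most restrictive is minute 104; with a 42-minute duration, S must start by minute 62.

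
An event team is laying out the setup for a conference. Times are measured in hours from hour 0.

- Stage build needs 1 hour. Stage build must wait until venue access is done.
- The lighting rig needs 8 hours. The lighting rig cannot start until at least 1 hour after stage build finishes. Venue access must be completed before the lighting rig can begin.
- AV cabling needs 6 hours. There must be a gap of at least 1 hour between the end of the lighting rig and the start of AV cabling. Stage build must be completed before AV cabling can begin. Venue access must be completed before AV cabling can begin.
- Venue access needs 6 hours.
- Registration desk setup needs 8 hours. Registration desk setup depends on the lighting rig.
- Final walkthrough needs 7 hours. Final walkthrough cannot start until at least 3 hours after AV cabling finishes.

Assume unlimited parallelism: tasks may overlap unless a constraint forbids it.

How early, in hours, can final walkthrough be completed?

33

Venue access has no prerequisites, so it starts at hour 0 and finishes at hour 6.
After venue access (finishes hour 6), stage build can start at hour 6 and finishes at hour 7.
The lighting rig has to wait for stage build (finishes hour 7, plus 1-hour gap → hour 8); venue access (finishes hour 6). The latest of these is hour 8, so the lighting rig runs hour 8 to 8 + 8 = hour 16.
AV cabling needs all of the lighting rig (finishes hour 16, plus 1-hour gap → hour 17); stage build (finishes hour 7); venue access (finishes hour 6). That puts its earliest start at hour 17; it finishes at 17 + 6 = hour 23.
After AV cabling (finishes hour 23, plus 3-hour gap → hour 26), final walkthrough can start at hour 26 and finishes at hour 33.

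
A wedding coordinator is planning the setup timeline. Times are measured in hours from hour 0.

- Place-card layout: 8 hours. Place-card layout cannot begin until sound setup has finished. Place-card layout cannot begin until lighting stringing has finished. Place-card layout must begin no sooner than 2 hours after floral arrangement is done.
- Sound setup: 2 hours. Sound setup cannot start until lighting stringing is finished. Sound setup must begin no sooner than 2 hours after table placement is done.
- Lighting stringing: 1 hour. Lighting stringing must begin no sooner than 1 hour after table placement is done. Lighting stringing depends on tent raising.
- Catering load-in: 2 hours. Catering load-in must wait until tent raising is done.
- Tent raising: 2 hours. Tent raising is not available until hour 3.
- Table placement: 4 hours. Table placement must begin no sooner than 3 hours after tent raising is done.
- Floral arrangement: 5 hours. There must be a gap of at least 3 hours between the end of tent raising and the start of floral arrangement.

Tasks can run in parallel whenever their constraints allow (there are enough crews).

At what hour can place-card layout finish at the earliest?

24

Tent raising waits on its own release at hour 3, so it starts at hour 3 and finishes at 3 + 2 = hour 5.
Floral arrangement waits on tent raising (finishes hour 5, plus 3-hour gap → hour 8), so it starts at hour 8 and finishes at 8 + 5 = hour 13.
Table placement cannot begin until tent raising (finishes hour 5, plus 3-hour gap → hour 8). It runs from hour 8 to 8 + 4 = hour 12.
Lighting stringing needs all of table placement (finishes hour 12, plus 1-hour gap → hour 13); tent raising (finishes hour 5). That puts its earliest start at hour 13; it finishes at 13 + 1 = hour 14.
For sound setup: lighting stringing (finishes hour 14); table placement (finishes hour 12, plus 2-hour gap → hour 14). Taking the maximum gives a start of hour 14, and it finishes at 14 + 2 = hour 16.
Place-card layout cannot start until sound setup (finishes hour 16); lighting stringing (finishes hour 14); floral arrangement (finishes hour 13, plus 2-hour gap → hour 15). The controlling bound is hour 16, so place-card layout finishes at 16 + 8 = hour 24.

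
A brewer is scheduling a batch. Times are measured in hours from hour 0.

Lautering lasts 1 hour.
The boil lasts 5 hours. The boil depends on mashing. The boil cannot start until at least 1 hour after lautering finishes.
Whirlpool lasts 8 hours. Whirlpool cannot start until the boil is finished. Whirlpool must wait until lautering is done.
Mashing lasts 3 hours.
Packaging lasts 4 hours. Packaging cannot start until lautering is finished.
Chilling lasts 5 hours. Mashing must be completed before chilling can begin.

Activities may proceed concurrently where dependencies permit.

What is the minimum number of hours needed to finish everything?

16

Nothing blocks lautering, so it runs from hour 0 to hour 1.
Packaging waits on lautering (finishes hour 1), so it starts at hour 1 and finishes at 1 + 4 = hour 5.
Mashing can start immediately at hour 0; it finishes at hour 3.
Chilling cannot begin until mashing (finishes hour 3). It runs from hour 3 to 3 + 5 = hour 8.
The boil needs all of mashing (finishes hour 3); lautering (finishes hour 1, plus 1-hour gap → hour 2). That puts its earliest start at hour 3; it finishes at 3 + 5 = hour 8.
Whirlpool cannot start until the boil (finishes hour 8); lautering (finishes hour 1). The controlling bound is hour 8, so whirlpool finishes at 8 + 8 = hour 16.
All tasks are finished once the last one completes. Finish times: Mashing at 3, Lautering at 1, The boil at 8, Whirlpool at 16, Chilling at 8, Packaging at 5. The latest is hour 16.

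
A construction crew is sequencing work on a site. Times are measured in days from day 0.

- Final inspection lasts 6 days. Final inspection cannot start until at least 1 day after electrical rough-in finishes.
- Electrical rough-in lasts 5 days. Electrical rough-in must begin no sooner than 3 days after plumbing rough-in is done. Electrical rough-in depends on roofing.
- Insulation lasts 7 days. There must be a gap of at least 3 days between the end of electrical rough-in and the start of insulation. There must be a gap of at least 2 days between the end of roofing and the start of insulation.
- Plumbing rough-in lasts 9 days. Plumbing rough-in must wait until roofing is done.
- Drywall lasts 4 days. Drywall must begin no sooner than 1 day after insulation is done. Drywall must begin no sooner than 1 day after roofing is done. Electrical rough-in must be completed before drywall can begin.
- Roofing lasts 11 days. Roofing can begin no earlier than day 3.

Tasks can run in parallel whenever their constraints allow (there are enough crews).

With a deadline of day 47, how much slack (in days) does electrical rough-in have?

1

Roofing waits on its own release at day 3, so it starts at day 3 and finishes at 3 + 11 = day 14.
Plumbing rough-in cannot begin until roofing (finishes day 14). It runs from day 14 to 14 + 9 = day 23.
For electrical rough-in: plumbing rough-in (finishes day 23, plus 3-day gap → day 26); roofing (finishes day 14). Taking the maximum gives a start of day 26, and it finishes at 26 + 5 = day 31.

Working backward from the deadline:
Drywall must finish by day 47; it takes 4 days, so it must start by 47 − 4 = day 43.
Insulation has to be done before drywall (must start by day 43, minus 1-day gap → day 42). That means finishing by day 42, i.e. starting by 42 − 7 = day 35.
Nothing follows final inspection; the deadline of day 47 is its only limit. It must start by 47 − 6 = day 41.
For electrical rough-in: insulation (must start by day 35, minus 3-day gap → day 32); drywall (must start by day 43); final inspection (must start by day 41, minus 1-day gap → day 40). The most restrictive is day 32; with a 5-day duration, electrical rough-in must start by day 27.
So electrical rough-in can start as early as day 26 and as late as day 27, giving 27 − 26 = 1 day of slack.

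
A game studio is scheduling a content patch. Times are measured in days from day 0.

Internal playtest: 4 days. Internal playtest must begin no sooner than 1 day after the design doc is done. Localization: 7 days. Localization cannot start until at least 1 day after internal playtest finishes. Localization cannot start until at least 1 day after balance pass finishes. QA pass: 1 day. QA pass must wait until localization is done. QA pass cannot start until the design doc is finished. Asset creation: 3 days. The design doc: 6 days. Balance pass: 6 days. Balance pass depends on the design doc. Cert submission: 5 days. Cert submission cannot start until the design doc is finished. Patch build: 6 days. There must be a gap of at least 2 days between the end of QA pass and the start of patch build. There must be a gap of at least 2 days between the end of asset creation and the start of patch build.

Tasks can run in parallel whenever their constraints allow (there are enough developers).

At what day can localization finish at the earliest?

Nothing blocks the design doc, so it runs from day 0 to day 6.
Balance pass cannot begin until the design doc (finishes day 6). It runs from day 6 to 6 + 6 = day 12.
Internal playtest cannot begin until the design doc (finishes day 6, plus 1-day gap → day 7). It runs from day 7 to 7 + 4 = day 11.
Localization needs all of internal playtest (finishes day 11, plus 1-day gap → day 12); balance pass (finishes day 12, plus 1-day gap → day 13). That puts its earliest start at day 13; it finishes at 13 + 7 = day 20.

20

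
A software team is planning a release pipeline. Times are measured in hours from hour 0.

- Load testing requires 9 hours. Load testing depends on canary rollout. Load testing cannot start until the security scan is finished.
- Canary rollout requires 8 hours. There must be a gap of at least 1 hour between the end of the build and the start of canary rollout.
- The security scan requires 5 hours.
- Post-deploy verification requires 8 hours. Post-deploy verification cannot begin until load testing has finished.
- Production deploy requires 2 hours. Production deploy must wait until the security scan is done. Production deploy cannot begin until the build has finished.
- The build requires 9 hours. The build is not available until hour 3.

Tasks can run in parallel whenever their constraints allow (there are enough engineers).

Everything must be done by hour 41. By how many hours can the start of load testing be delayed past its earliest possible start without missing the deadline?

The security scan can start immediately at hour 0; it finishes at hour 5.
After its own release at hour 3, the build can start at hour 3 and finishes at hour 12.
After the build (finishes hour 12, plus 1-hour gap → hour 13), canary rollout can start at hour 13 and finishes at hour 21.
Load testing needs all of canary rollout (finishes hour 21); the security scan (finishes hour 5). That puts its earliest start at hour 21; it finishes at 21 + 9 = hour 30.

Working backward from the deadline:
Nothing follows post-deploy verification; the deadline of hour 41 is its only limit. It must start by 41 − 8 = hour 33.
Load testing must finish before post-deploy verification (must start by hour 33). With a 9-hour duration, load testing must start by 33 − 9 = hour 24.
So load testing can start as early as hour 21 and as late as hour 24, giving 24 − 21 = 3 hours of slack.

3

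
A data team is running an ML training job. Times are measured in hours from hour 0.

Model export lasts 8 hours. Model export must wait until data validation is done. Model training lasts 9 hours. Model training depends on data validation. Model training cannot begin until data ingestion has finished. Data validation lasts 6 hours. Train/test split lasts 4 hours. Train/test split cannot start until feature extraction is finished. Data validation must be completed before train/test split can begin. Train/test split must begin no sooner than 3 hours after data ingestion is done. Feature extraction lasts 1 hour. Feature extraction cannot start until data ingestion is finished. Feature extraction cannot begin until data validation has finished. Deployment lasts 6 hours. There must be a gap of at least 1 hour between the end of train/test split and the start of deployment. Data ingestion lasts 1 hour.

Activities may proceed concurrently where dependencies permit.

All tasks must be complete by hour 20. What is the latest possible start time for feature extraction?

Deployment has no dependents, so it just needs to finish by hour 20. Starting by 20 − 6 = hour 14 achieves that.
Since deployment (must start by hour 14, minus 1-hour gap → hour 13) depends on it, train/test split must finish by hour 13. Backing off its 4-hour duration gives a latest start of hour 9.
Feature extraction must finish before train/test split (must start by hour 9). With a 1-hour duration, feature extraction must start by 9 − 1 = hour 8.

8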